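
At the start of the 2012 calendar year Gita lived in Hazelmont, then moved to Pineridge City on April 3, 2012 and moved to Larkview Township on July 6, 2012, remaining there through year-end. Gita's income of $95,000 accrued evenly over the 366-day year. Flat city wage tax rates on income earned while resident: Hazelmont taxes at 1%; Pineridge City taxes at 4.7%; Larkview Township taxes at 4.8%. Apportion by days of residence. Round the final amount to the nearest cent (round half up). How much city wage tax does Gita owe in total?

Hazelmont, January 1 – April 2, 2012: 93 days → $95,000 × 1% × 93/366 = $241.3934
Pineridge City, April 3 – July 5, 2012: 94 days → $95,000 × 4.7% × 94/366 = $1,146.7486
Larkview Township, July 6 – December 31, 2012: 179 days → $95,000 × 4.8% × 179/366 = $2,230.1639
Total = $3,618.3060

$3,618.31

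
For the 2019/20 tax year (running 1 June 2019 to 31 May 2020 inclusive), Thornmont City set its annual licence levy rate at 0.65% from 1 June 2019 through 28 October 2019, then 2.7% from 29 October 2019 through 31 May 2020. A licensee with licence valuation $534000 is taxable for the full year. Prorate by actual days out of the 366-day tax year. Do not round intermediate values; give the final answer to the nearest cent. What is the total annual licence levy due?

1 June – 28 October 2019: 150 days at 0.65% → $534000 × 0.65% × 150/366 = $1422.5410
29 October 2019 – 31 May 2020: 216 days at 2.7% → $534000 × 2.7% × 216/366 = $8508.9836
Total = $9931.5246

$9931.52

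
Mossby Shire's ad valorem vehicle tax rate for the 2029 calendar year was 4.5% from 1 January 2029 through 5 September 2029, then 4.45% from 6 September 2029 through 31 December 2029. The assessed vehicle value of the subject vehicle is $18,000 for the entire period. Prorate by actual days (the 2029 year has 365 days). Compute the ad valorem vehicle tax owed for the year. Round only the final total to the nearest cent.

$807.12

1 January – 5 September 2029: 248 days at 4.5% → $18,000 × 4.5% × 248/365 = $550.3562
6 September – 31 December 2029: 117 days at 4.45% → $18,000 × 4.45% × 117/365 = $256.7589
Total = $807.1151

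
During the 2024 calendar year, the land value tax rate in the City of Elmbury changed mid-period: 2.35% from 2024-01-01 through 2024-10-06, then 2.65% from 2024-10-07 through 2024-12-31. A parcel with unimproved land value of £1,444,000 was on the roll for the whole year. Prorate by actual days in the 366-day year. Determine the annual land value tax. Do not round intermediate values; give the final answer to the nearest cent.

2024-01-01 to 2024-10-06: 280 days at 2.35% → £1,444,000 × 2.35% × 280/366 = £25,960.4372
2024-10-07 to 2024-12-31: 86 days at 2.65% → £1,444,000 × 2.65% × 86/366 = £8,991.4645
Total = £34,951.9016

£34,951.90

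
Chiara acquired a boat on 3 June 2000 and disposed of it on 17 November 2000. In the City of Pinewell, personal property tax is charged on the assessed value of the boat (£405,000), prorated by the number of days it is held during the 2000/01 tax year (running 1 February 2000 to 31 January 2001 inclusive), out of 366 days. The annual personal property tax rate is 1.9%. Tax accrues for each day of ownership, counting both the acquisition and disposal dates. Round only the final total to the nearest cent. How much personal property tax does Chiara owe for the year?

£3,532.13

Days held (3 June – 17 November 2000): 168 out of 366
Tax = £405,000 × 1.9% × 168/366 = £3,532.1311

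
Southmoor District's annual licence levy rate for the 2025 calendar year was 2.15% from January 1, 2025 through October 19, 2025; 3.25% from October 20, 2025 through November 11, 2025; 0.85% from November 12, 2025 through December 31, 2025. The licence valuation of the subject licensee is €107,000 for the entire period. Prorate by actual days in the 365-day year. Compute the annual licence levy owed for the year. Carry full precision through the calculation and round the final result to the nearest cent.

January 1 – October 19, 2025: 292 days at 2.15% → €107,000 × 2.15% × 292/365 = €1,840.4000
October 20 – November 11, 2025: 23 days at 3.25% → €107,000 × 3.25% × 23/365 = €219.1301
November 12 – December 31, 2025: 50 days at 0.85% → €107,000 × 0.85% × 50/365 = €124.5890
Total = €2,184.1192

€2,184.12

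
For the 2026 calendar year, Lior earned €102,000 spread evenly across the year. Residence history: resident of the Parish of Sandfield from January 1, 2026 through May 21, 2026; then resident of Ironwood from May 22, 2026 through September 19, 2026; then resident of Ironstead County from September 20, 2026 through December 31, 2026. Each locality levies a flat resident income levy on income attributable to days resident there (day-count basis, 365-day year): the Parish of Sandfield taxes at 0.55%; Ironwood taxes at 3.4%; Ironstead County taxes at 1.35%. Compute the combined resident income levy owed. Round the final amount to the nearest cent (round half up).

€1,754.96

The Parish of Sandfield, January 1 – May 21, 2026: 141 days → €102,000 × 0.55% × 141/365 = €216.7151
Ironwood, May 22 – September 19, 2026: 121 days → €102,000 × 3.4% × 121/365 = €1,149.6658
Ironstead County, September 20 – December 31, 2026: 103 days → €102,000 × 1.35% × 103/365 = €388.5781
Total = €1,754.9589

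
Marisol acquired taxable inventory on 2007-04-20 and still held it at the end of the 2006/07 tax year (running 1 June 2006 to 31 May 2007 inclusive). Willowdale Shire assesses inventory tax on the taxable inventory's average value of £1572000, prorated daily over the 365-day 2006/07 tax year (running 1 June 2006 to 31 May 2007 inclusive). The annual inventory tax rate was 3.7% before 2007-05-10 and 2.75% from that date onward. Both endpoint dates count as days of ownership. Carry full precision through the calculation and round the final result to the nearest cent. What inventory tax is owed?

£5792.71

2007-04-20 to 2007-05-09: 20 days at 3.7% → £1572000 × 3.7% × 20/365 = £3187.0685
2007-05-10 to 2007-05-31: 22 days at 2.75% → £1572000 × 2.75% × 22/365 = £2605.6438
Total = £5792.7123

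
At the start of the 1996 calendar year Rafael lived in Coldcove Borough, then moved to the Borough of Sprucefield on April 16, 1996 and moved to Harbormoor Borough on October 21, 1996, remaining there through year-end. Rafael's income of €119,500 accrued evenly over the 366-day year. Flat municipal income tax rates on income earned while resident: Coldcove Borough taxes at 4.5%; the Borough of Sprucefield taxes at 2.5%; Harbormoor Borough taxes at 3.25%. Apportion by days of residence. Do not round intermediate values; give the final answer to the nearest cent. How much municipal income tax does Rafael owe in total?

€3,856.00

Coldcove Borough, January 1 – April 15, 1996: 106 days → €119,500 × 4.5% × 106/366 = €1,557.4180
The Borough of Sprucefield, April 16 – October 20, 1996: 188 days → €119,500 × 2.5% × 188/366 = €1,534.5628
Harbormoor Borough, October 21 – December 31, 1996: 72 days → €119,500 × 3.25% × 72/366 = €764.0164
Total = €3,855.9973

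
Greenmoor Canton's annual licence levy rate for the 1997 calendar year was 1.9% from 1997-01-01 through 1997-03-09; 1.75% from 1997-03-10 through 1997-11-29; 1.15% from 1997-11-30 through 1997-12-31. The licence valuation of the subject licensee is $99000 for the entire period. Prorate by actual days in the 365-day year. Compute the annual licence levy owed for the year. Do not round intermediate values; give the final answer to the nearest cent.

1997-01-01 to 1997-03-09: 68 days at 1.9% → $99000 × 1.9% × 68/365 = $350.4329
1997-03-10 to 1997-11-29: 265 days at 1.75% → $99000 × 1.75% × 265/365 = $1257.8425
1997-11-30 to 1997-12-31: 32 days at 1.15% → $99000 × 1.15% × 32/365 = $99.8137
Total = $1708.0890

$1708.09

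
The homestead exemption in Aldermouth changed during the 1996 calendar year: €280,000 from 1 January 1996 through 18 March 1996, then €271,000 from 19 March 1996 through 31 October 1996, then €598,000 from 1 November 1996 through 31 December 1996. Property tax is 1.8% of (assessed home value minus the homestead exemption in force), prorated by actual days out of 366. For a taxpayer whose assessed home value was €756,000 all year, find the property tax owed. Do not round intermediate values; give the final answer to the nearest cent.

1 January – 18 March 1996: 78 days, exemption €280,000 → (€756,000 − €280,000) × 1.8% × 78/366 = €1,825.9672
19 March – 31 October 1996: 227 days, exemption €271,000 → (€756,000 − €271,000) × 1.8% × 227/366 = €5,414.5082
1 November – 31 December 1996: 61 days, exemption €598,000 → (€756,000 − €598,000) × 1.8% × 61/366 = €474.0000
Total = €7,714.4754

€7,714.48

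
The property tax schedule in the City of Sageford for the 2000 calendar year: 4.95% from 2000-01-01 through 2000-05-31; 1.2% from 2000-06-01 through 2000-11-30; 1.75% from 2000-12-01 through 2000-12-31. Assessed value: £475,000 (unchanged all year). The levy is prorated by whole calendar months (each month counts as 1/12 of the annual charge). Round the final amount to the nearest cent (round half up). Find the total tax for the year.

2000-01-01 to 2000-05-31: 5 months at 4.95% → £475,000 × 4.95% × 5/12 = £9,796.8750
2000-06-01 to 2000-11-30: 6 months at 1.2% → £475,000 × 1.2% × 6/12 = £2,850.0000
2000-12-01 to 2000-12-31: 1 month at 1.75% → £475,000 × 1.75% × 1/12 = £692.7083
Total = £13,339.5833

£13,339.58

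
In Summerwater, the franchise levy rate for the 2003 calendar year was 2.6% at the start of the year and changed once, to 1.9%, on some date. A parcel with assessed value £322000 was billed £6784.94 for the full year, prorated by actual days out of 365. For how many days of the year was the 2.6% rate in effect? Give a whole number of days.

Let d = days at the first rate; then 365 − d days at the second rate.
£322000 × [2.6%·d + 1.9%·(365−d)] / 365 = £6784.94
Solving gives d = 108, so the new rate took effect on 19 April 2003.

108 days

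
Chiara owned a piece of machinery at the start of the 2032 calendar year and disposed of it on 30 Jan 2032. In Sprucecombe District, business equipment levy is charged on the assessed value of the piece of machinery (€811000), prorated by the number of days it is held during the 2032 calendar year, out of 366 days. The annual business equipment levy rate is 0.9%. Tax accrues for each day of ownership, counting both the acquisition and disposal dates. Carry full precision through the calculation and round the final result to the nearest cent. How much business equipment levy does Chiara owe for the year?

€598.28

Days held (1 Jan – 30 Jan 2032): 30 out of 366
Tax = €811000 × 0.9% × 30/366 = €598.2787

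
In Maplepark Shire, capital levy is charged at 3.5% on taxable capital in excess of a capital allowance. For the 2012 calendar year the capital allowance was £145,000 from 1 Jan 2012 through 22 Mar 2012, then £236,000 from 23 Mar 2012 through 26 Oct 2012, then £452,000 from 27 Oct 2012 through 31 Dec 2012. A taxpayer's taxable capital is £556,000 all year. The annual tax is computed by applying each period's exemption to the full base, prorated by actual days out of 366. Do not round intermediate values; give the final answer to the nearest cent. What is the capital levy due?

£10,550.30

1 Jan – 22 Mar 2012: 82 days, exemption £145,000 → (£556,000 − £145,000) × 3.5% × 82/366 = £3,222.8689
23 Mar – 26 Oct 2012: 218 days, exemption £236,000 → (£556,000 − £236,000) × 3.5% × 218/366 = £6,671.0383
27 Oct – 31 Dec 2012: 66 days, exemption £452,000 → (£556,000 − £452,000) × 3.5% × 66/366 = £656.3934
Total = £10,550.3005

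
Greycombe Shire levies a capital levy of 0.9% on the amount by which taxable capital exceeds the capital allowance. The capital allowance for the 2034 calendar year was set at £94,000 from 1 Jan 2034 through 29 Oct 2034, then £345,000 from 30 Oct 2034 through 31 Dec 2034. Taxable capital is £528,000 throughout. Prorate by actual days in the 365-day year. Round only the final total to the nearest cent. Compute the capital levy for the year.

£3,516.09

1 Jan – 29 Oct 2034: 302 days, exemption £94,000 → (£528,000 − £94,000) × 0.9% × 302/365 = £3,231.8137
30 Oct – 31 Dec 2034: 63 days, exemption £345,000 → (£528,000 − £345,000) × 0.9% × 63/365 = £284.2767
Total = £3,516.0904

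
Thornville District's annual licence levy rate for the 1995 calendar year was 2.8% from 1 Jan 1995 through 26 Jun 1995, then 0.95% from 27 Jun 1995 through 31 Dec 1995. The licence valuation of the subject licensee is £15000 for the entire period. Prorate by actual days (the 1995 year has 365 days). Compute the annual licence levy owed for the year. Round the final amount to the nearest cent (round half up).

1 Jan – 26 Jun 1995: 177 days at 2.8% → £15000 × 2.8% × 177/365 = £203.6712
27 Jun – 31 Dec 1995: 188 days at 0.95% → £15000 × 0.95% × 188/365 = £73.3973
Total = £277.0685

£277.07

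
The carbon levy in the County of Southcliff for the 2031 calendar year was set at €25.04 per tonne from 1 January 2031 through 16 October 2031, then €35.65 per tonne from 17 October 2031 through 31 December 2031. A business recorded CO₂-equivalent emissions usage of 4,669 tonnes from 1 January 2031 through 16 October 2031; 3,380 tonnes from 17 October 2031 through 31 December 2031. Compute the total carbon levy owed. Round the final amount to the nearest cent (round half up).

1 January – 16 October 2031: 4,669 tonnes at €25.04/tonne → €116911.76
17 October – 31 December 2031: 3,380 tonnes at €35.65/tonne → €120497.00

€237408.76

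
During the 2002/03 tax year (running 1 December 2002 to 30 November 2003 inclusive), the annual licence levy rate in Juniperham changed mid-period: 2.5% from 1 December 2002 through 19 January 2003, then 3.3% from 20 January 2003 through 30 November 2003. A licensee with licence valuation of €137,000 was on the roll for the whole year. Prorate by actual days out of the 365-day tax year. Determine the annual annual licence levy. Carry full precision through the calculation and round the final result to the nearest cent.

1 December 2002 – 19 January 2003: 50 days at 2.5% → €137,000 × 2.5% × 50/365 = €469.1781
20 January – 30 November 2003: 315 days at 3.3% → €137,000 × 3.3% × 315/365 = €3,901.6849
Total = €4,370.8630

€4,370.86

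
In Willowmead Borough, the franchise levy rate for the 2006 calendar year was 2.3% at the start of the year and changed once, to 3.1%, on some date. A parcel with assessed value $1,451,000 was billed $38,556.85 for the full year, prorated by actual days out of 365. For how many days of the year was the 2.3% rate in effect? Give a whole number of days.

202 days

Let d = days at the first rate; then 365 − d days at the second rate.
$1,451,000 × [2.3%·d + 3.1%·(365−d)] / 365 = $38,556.85
Solving gives d = 202, so the new rate took effect on 22 Jul 2006.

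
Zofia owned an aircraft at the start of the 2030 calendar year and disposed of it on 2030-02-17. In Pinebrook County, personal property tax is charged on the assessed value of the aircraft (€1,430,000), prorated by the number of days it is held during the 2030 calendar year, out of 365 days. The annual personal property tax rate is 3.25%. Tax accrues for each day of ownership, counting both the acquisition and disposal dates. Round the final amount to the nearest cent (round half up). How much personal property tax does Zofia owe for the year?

€6,111.78

Days held (2030-01-01 to 2030-02-17): 48 out of 365
Tax = €1,430,000 × 3.25% × 48/365 = €6,111.7808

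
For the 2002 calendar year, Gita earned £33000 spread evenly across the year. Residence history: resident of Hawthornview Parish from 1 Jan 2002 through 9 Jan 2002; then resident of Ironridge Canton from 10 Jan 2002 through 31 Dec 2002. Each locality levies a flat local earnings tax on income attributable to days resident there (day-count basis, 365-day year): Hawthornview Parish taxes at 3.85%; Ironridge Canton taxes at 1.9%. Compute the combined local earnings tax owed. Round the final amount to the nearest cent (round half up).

£642.87

Hawthornview Parish, 1 Jan – 9 Jan 2002: 9 days → £33000 × 3.85% × 9/365 = £31.3274
Ironridge Canton, 10 Jan – 31 Dec 2002: 356 days → £33000 × 1.9% × 356/365 = £611.5397
Total = £642.8671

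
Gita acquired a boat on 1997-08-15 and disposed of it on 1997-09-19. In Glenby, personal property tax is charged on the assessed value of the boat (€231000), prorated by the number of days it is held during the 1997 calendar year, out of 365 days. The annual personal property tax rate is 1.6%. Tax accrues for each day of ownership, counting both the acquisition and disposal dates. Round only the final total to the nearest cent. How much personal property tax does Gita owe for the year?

€364.54

Days held (1997-08-15 to 1997-09-19): 36 out of 365
Tax = €231000 × 1.6% × 36/365 = €364.5370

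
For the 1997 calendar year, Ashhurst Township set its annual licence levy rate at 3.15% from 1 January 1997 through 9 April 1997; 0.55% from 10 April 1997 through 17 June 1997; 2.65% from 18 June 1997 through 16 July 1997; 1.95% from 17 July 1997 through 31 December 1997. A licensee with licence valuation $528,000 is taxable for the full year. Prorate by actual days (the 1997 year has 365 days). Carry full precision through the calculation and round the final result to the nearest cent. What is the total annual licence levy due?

$10,910.79

1 January – 9 April 1997: 99 days at 3.15% → $528,000 × 3.15% × 99/365 = $4,511.1452
10 April – 17 June 1997: 69 days at 0.55% → $528,000 × 0.55% × 69/365 = $548.9753
18 June – 16 July 1997: 29 days at 2.65% → $528,000 × 2.65% × 29/365 = $1,111.6932
17 July – 31 December 1997: 168 days at 1.95% → $528,000 × 1.95% × 168/365 = $4,738.9808
Total = $10,910.7945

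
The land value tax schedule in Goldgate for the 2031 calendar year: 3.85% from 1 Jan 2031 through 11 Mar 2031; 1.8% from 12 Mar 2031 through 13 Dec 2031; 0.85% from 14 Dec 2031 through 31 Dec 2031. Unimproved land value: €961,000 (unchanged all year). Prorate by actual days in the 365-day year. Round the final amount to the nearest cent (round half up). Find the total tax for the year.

€20,625.96

1 Jan – 11 Mar 2031: 70 days at 3.85% → €961,000 × 3.85% × 70/365 = €7,095.6027
12 Mar – 13 Dec 2031: 277 days at 1.8% → €961,000 × 1.8% × 277/365 = €13,127.5233
14 Dec – 31 Dec 2031: 18 days at 0.85% → €961,000 × 0.85% × 18/365 = €402.8301
Total = €20,625.9562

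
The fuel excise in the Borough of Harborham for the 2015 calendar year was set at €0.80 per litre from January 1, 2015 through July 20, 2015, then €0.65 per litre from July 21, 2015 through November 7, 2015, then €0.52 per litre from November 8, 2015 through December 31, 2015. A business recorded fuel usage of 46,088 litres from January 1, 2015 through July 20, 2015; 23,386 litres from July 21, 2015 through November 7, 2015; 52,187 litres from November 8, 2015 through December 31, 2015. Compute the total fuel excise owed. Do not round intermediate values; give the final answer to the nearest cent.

€79,208.54

January 1 – July 20, 2015: 46,088 litres at €0.80/litre → €36,870.40
July 21 – November 7, 2015: 23,386 litres at €0.65/litre → €15,200.90
November 8 – December 31, 2015: 52,187 litres at €0.52/litre → €27,137.24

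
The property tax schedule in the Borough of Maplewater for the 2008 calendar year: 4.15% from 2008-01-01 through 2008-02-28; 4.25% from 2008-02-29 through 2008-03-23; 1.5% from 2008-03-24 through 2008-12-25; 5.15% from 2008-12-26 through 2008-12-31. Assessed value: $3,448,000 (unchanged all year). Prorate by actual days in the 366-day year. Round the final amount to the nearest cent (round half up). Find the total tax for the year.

$74,730.22

2008-01-01 to 2008-02-28: 59 days at 4.15% → $3,448,000 × 4.15% × 59/366 = $23,066.7432
2008-02-29 to 2008-03-23: 24 days at 4.25% → $3,448,000 × 4.25% × 24/366 = $9,609.1803
2008-03-24 to 2008-12-25: 277 days at 1.5% → $3,448,000 × 1.5% × 277/366 = $39,143.2787
2008-12-26 to 2008-12-31: 6 days at 5.15% → $3,448,000 × 5.15% × 6/366 = $2,911.0164
Total = $74,730.2186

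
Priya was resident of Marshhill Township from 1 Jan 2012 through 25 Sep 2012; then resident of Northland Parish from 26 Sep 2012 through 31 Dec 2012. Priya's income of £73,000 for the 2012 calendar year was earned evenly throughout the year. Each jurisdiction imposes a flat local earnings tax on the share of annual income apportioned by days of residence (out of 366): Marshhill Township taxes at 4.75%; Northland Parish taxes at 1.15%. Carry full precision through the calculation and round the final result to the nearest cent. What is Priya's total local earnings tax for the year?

£2,771.01

Marshhill Township, 1 Jan – 25 Sep 2012: 269 days → £73,000 × 4.75% × 269/366 = £2,548.5178
Northland Parish, 26 Sep – 31 Dec 2012: 97 days → £73,000 × 1.15% × 97/366 = £222.4904
Total = £2,771.0082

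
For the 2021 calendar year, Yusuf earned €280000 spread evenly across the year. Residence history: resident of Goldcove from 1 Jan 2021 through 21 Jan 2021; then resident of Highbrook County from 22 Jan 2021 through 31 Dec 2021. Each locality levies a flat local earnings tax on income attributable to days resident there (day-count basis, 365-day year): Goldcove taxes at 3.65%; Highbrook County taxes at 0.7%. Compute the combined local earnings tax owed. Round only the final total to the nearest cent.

Goldcove, 1 Jan – 21 Jan 2021: 21 days → €280000 × 3.65% × 21/365 = €588.0000
Highbrook County, 22 Jan – 31 Dec 2021: 344 days → €280000 × 0.7% × 344/365 = €1847.2329
Total = €2435.2329

€2435.23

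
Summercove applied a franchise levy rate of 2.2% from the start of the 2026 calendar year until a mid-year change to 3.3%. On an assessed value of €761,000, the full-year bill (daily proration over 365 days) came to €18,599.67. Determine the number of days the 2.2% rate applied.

284 days

Let d = days at the first rate; then 365 − d days at the second rate.
€761,000 × [2.2%·d + 3.3%·(365−d)] / 365 = €18,599.67
Solving gives d = 284, so the new rate took effect on 12 October 2026.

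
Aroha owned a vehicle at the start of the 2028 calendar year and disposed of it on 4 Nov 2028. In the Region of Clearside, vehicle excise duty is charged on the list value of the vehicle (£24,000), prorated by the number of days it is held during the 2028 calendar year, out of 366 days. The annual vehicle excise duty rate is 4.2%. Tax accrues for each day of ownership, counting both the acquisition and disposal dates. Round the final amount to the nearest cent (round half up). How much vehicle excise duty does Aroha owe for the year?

Days held (1 Jan – 4 Nov 2028): 309 out of 366
Tax = £24,000 × 4.2% × 309/366 = £851.0164

£851.02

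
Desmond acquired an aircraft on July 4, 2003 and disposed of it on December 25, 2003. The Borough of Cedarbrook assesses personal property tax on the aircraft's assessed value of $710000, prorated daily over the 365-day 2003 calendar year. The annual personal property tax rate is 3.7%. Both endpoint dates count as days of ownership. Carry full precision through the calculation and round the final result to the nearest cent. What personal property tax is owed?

$12595.21

Days held (July 4 – December 25, 2003): 175 out of 365
Tax = $710000 × 3.7% × 175/365 = $12595.2055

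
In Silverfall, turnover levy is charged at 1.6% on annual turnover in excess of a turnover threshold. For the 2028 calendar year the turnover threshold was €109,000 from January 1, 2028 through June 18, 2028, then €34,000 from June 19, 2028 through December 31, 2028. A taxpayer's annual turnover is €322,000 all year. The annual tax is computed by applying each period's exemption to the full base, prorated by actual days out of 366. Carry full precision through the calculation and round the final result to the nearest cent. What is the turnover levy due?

January 1 – June 18, 2028: 170 days, exemption €109,000 → (€322,000 − €109,000) × 1.6% × 170/366 = €1,582.9508
June 19 – December 31, 2028: 196 days, exemption €34,000 → (€322,000 − €34,000) × 1.6% × 196/366 = €2,467.6721
Total = €4,050.6230

€4,050.62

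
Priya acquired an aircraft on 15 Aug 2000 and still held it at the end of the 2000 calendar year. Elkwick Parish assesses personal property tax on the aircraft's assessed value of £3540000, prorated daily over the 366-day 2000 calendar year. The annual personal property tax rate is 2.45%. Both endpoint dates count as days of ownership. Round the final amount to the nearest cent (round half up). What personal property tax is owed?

Days held (15 Aug – 31 Dec 2000): 139 out of 366
Tax = £3540000 × 2.45% × 139/366 = £32938.4426

£32938.44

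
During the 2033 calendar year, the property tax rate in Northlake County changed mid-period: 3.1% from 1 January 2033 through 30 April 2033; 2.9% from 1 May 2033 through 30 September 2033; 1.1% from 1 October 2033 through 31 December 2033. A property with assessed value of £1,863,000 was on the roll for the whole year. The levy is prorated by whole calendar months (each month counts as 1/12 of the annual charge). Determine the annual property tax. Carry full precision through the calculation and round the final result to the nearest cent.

1 January – 30 April 2033: 4 months at 3.1% → £1,863,000 × 3.1% × 4/12 = £19,251.0000
1 May – 30 September 2033: 5 months at 2.9% → £1,863,000 × 2.9% × 5/12 = £22,511.2500
1 October – 31 December 2033: 3 months at 1.1% → £1,863,000 × 1.1% × 3/12 = £5,123.2500
Total = £46,885.5000

£46,885.50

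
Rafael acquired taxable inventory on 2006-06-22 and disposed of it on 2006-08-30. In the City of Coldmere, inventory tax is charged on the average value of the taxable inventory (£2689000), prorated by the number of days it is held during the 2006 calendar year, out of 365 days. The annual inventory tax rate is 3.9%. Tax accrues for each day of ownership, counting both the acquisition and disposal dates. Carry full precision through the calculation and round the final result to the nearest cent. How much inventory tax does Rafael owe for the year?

£20112.25

Days held (2006-06-22 to 2006-08-30): 70 out of 365
Tax = £2689000 × 3.9% × 70/365 = £20112.2466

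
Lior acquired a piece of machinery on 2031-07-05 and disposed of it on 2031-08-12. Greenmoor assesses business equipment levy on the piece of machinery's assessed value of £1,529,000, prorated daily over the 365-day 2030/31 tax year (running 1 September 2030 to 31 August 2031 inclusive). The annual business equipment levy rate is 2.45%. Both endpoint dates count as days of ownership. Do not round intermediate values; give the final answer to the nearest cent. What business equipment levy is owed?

Days held (2031-07-05 to 2031-08-12): 39 out of 365
Tax = £1,529,000 × 2.45% × 39/365 = £4,002.6288

£4,002.63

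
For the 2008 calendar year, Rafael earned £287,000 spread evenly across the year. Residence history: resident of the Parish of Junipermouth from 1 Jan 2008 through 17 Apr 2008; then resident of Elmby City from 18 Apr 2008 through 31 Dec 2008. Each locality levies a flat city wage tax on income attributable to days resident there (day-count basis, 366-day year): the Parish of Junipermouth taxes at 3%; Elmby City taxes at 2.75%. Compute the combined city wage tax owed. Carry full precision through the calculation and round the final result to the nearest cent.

The Parish of Junipermouth, 1 Jan – 17 Apr 2008: 108 days → £287,000 × 3% × 108/366 = £2,540.6557
Elmby City, 18 Apr – 31 Dec 2008: 258 days → £287,000 × 2.75% × 258/366 = £5,563.5656
Total = £8,104.2213

£8,104.22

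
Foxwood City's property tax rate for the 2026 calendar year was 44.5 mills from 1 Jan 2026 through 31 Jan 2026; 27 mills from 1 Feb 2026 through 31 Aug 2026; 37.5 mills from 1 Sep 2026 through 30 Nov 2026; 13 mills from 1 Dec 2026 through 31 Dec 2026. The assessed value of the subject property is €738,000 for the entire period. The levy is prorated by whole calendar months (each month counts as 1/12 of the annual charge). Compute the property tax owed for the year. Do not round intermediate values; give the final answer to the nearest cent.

€22,078.50

1 Jan – 31 Jan 2026: 1 month at 44.5 mills → €738,000 × 4.45% × 1/12 = €2,736.7500
1 Feb – 31 Aug 2026: 7 months at 27 mills → €738,000 × 2.7% × 7/12 = €11,623.5000
1 Sep – 30 Nov 2026: 3 months at 37.5 mills → €738,000 × 3.75% × 3/12 = €6,918.7500
1 Dec – 31 Dec 2026: 1 month at 13 mills → €738,000 × 1.3% × 1/12 = €799.5000
Total = €22,078.5000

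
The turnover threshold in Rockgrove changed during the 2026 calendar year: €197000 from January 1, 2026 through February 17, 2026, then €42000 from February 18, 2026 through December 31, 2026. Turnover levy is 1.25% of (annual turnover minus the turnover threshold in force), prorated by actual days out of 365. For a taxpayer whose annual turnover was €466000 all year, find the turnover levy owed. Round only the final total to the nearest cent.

January 1 – February 17, 2026: 48 days, exemption €197000 → (€466000 − €197000) × 1.25% × 48/365 = €442.1918
February 18 – December 31, 2026: 317 days, exemption €42000 → (€466000 − €42000) × 1.25% × 317/365 = €4603.0137
Total = €5045.2055

€5045.21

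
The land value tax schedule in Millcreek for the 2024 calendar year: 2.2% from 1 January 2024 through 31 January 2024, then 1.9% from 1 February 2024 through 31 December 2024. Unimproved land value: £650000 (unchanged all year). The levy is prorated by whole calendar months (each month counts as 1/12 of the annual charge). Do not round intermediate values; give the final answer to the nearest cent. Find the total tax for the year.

£12512.50

1 January – 31 January 2024: 1 month at 2.2% → £650000 × 2.2% × 1/12 = £1191.6667
1 February – 31 December 2024: 11 months at 1.9% → £650000 × 1.9% × 11/12 = £11320.8333
Total = £12512.5000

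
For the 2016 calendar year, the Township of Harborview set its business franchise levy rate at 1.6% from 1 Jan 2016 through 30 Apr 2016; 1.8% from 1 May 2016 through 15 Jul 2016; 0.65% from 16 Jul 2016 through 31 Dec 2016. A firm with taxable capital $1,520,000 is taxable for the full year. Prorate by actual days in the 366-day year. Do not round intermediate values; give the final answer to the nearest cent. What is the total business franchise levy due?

$18,283.61

1 Jan – 30 Apr 2016: 121 days at 1.6% → $1,520,000 × 1.6% × 121/366 = $8,040.2186
1 May – 15 Jul 2016: 76 days at 1.8% → $1,520,000 × 1.8% × 76/366 = $5,681.3115
16 Jul – 31 Dec 2016: 169 days at 0.65% → $1,520,000 × 0.65% × 169/366 = $4,562.0765
Total = $18,283.6066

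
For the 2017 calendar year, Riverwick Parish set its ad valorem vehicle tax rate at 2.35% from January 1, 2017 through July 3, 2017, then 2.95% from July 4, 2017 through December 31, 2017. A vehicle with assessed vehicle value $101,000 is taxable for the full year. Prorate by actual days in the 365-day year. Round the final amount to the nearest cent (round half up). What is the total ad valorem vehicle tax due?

January 1 – July 3, 2017: 184 days at 2.35% → $101,000 × 2.35% × 184/365 = $1,196.5041
July 4 – December 31, 2017: 181 days at 2.95% → $101,000 × 2.95% × 181/365 = $1,477.5055
Total = $2,674.0096

$2,674.01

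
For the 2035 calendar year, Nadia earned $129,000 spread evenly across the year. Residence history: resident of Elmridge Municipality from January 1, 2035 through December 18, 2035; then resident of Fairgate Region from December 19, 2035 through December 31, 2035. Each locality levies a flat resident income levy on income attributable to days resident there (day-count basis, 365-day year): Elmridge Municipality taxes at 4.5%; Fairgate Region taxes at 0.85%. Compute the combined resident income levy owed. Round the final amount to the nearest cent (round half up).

Elmridge Municipality, January 1 – December 18, 2035: 352 days → $129,000 × 4.5% × 352/365 = $5,598.2466
Fairgate Region, December 19 – December 31, 2035: 13 days → $129,000 × 0.85% × 13/365 = $39.0534
Total = $5,637.3000

$5,637.30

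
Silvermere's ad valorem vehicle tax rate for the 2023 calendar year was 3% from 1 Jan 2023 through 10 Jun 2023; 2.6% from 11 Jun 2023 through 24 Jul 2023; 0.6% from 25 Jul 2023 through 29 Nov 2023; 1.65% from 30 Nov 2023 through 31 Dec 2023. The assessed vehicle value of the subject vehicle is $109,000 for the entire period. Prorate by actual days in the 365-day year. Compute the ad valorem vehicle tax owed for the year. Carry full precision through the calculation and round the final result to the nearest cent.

1 Jan – 10 Jun 2023: 161 days at 3% → $109,000 × 3% × 161/365 = $1,442.3836
11 Jun – 24 Jul 2023: 44 days at 2.6% → $109,000 × 2.6% × 44/365 = $341.6329
25 Jul – 29 Nov 2023: 128 days at 0.6% → $109,000 × 0.6% × 128/365 = $229.3479
30 Nov – 31 Dec 2023: 32 days at 1.65% → $109,000 × 1.65% × 32/365 = $157.6767
Total = $2,171.0411

$2,171.04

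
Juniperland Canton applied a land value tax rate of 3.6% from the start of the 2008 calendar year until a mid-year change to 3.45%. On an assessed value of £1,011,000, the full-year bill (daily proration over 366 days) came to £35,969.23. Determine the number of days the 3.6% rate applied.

Let d = days at the first rate; then 366 − d days at the second rate.
£1,011,000 × [3.6%·d + 3.45%·(366−d)] / 366 = £35,969.23
Solving gives d = 263, so the new rate took effect on 20 Sep 2008.

263 days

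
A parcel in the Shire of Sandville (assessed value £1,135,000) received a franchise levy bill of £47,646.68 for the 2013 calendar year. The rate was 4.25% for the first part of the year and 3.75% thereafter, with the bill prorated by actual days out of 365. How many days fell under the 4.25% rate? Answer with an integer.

327 days

Let d = days at the first rate; then 365 − d days at the second rate.
£1,135,000 × [4.25%·d + 3.75%·(365−d)] / 365 = £47,646.68
Solving gives d = 327, so the new rate took effect on 24 Nov 2013.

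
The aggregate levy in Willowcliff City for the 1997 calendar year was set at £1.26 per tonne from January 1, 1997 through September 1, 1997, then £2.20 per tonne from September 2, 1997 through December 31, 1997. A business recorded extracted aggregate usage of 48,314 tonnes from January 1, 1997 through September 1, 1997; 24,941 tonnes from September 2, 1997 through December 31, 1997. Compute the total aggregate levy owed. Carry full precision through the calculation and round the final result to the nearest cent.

January 1 – September 1, 1997: 48,314 tonnes at £1.26/tonne → £60875.64
September 2 – December 31, 1997: 24,941 tonnes at £2.20/tonne → £54870.20

£115745.84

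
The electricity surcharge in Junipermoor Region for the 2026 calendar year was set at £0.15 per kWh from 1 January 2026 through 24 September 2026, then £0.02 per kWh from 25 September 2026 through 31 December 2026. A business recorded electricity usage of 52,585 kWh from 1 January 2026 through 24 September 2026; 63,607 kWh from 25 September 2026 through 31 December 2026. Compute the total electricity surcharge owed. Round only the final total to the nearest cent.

£9,159.89

1 January – 24 September 2026: 52,585 kWh at £0.15/kWh → £7,887.75
25 September – 31 December 2026: 63,607 kWh at £0.02/kWh → £1,272.14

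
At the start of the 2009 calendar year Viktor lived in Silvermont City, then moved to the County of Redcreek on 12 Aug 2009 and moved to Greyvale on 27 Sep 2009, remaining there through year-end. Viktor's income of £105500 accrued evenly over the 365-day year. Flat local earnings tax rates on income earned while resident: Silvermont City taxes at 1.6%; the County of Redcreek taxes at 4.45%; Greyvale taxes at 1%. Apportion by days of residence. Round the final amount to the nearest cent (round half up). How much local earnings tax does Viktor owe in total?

Silvermont City, 1 Jan – 11 Aug 2009: 223 days → £105500 × 1.6% × 223/365 = £1031.2986
The County of Redcreek, 12 Aug – 26 Sep 2009: 46 days → £105500 × 4.45% × 46/365 = £591.6671
Greyvale, 27 Sep – 31 Dec 2009: 96 days → £105500 × 1% × 96/365 = £277.4795
Total = £1900.4452

£1900.45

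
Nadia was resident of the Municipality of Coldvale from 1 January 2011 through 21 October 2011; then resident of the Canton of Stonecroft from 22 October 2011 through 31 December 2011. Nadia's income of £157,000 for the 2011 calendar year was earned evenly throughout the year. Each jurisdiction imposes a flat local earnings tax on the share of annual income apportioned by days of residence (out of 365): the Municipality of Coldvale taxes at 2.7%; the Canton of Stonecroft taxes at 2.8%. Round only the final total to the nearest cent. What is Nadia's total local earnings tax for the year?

The Municipality of Coldvale, 1 January – 21 October 2011: 294 days → £157,000 × 2.7% × 294/365 = £3,414.4274
The Canton of Stonecroft, 22 October – 31 December 2011: 71 days → £157,000 × 2.8% × 71/365 = £855.1123
Total = £4,269.5397

£4,269.54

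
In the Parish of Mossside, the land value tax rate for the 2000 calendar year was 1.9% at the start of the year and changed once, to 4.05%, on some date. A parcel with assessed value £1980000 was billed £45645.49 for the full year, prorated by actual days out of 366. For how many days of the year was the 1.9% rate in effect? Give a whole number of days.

Let d = days at the first rate; then 366 − d days at the second rate.
£1980000 × [1.9%·d + 4.05%·(366−d)] / 366 = £45645.49
Solving gives d = 297, so the new rate took effect on 24 Oct 2000.

297 days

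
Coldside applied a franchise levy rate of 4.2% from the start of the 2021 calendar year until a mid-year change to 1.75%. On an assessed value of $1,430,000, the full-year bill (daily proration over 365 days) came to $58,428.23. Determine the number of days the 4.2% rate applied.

Let d = days at the first rate; then 365 − d days at the second rate.
$1,430,000 × [4.2%·d + 1.75%·(365−d)] / 365 = $58,428.23
Solving gives d = 348, so the new rate took effect on December 15, 2021.

348 days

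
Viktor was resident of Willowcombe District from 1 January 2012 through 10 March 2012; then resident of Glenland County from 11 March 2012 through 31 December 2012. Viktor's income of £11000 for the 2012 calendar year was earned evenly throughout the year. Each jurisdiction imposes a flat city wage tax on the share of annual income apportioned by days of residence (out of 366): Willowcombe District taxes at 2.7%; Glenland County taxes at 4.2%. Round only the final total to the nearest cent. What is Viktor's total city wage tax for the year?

Willowcombe District, 1 January – 10 March 2012: 70 days → £11000 × 2.7% × 70/366 = £56.8033
Glenland County, 11 March – 31 December 2012: 296 days → £11000 × 4.2% × 296/366 = £373.6393
Total = £430.4426

£430.44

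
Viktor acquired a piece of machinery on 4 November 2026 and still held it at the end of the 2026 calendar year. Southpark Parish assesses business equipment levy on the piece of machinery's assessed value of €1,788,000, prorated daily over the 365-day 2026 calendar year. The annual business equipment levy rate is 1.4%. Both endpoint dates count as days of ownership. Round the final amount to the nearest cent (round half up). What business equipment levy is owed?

€3,977.69

Days held (4 November – 31 December 2026): 58 out of 365
Tax = €1,788,000 × 1.4% × 58/365 = €3,977.6877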